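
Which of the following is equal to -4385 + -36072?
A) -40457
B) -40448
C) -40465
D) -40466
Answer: A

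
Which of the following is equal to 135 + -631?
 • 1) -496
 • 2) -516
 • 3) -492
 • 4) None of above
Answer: 1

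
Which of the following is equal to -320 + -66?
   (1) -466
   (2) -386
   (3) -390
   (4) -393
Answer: 2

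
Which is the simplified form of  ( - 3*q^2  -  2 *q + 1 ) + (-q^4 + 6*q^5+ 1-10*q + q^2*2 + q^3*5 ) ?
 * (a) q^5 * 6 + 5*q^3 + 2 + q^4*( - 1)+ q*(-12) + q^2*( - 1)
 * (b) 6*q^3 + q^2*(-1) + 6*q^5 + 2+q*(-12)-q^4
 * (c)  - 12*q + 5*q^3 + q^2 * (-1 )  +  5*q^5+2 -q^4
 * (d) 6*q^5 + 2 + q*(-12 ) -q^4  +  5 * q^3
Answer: a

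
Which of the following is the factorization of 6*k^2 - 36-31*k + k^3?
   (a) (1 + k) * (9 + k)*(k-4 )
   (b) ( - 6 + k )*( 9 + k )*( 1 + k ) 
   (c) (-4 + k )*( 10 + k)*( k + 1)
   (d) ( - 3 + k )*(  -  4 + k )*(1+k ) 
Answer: a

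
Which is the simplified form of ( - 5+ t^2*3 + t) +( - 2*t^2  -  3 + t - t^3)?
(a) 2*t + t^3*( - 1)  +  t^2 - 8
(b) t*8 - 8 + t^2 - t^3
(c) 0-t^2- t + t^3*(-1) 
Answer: a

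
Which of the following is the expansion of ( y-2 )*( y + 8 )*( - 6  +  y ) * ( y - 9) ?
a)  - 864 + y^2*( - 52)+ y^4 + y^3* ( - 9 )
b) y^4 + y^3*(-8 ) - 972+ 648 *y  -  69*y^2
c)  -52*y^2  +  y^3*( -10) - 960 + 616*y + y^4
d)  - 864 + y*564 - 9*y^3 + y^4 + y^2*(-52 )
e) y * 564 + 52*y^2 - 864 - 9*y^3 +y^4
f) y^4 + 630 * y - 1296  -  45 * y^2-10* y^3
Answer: d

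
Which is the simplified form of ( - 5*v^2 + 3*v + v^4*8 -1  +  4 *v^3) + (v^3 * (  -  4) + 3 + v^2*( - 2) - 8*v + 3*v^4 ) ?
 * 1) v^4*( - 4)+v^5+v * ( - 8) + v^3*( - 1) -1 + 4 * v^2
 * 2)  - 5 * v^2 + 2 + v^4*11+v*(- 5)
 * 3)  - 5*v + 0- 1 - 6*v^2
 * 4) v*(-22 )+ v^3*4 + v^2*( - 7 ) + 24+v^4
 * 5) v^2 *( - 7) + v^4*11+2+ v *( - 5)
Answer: 5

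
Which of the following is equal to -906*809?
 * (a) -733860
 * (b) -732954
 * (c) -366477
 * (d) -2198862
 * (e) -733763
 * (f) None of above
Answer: b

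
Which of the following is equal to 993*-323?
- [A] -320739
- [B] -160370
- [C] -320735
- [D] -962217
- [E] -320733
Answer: A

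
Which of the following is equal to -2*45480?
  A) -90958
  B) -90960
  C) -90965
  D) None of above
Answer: B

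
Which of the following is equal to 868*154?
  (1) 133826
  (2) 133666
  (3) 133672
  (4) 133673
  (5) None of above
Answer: 3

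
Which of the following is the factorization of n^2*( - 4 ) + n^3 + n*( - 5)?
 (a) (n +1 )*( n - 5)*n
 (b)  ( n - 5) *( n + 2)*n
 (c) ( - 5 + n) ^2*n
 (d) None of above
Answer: a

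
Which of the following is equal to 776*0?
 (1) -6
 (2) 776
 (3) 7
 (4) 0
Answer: 4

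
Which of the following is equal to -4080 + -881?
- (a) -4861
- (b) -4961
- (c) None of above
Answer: b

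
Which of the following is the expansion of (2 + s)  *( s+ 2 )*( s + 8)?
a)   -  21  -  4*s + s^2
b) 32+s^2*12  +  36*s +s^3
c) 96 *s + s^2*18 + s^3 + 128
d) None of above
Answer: b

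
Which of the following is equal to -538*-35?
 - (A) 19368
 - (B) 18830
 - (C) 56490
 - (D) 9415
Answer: B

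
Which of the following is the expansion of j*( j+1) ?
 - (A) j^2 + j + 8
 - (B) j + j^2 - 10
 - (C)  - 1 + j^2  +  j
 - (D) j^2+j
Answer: D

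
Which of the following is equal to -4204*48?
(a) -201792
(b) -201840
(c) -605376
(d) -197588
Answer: a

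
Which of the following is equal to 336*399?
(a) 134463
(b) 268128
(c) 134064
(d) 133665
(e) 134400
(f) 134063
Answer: c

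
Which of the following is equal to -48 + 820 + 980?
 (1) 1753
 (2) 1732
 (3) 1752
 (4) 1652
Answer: 3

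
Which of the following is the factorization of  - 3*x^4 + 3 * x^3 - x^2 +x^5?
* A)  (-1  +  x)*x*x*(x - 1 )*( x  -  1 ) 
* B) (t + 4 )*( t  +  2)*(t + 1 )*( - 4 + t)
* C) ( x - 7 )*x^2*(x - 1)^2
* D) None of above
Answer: A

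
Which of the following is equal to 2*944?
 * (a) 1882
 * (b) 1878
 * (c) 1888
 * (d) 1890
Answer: c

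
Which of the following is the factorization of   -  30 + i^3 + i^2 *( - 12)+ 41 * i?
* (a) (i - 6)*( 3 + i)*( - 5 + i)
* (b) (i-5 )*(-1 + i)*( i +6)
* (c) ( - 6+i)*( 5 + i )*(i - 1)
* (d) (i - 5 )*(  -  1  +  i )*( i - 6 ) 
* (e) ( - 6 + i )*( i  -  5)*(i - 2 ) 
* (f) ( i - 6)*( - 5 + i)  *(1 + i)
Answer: d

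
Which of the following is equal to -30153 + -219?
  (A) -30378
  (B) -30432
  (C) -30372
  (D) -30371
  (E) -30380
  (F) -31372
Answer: C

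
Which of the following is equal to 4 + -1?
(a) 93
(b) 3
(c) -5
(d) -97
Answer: b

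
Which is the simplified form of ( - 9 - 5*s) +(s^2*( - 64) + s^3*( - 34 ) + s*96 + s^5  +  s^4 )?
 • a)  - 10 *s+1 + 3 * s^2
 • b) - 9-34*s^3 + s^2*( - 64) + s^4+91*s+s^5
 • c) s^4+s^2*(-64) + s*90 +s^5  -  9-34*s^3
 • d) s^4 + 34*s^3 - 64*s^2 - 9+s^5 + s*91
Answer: b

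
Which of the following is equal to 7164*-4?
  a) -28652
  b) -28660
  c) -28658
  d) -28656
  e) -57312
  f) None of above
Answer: d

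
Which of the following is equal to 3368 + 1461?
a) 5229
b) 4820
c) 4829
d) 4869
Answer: c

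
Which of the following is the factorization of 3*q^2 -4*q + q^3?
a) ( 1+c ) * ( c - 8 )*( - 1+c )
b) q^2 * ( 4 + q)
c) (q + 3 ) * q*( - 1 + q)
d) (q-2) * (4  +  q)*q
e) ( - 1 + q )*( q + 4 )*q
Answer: e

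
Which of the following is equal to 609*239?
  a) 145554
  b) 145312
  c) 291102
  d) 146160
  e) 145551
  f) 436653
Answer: e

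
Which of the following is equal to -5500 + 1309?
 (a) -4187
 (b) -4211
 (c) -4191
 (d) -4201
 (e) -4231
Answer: c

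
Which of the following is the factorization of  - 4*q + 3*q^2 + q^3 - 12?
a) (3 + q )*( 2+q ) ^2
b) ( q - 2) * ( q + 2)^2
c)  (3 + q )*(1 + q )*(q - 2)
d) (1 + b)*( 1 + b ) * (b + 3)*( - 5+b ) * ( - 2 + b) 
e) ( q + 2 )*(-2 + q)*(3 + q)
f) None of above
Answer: e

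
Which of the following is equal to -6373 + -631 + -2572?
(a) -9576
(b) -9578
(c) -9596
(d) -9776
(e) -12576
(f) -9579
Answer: a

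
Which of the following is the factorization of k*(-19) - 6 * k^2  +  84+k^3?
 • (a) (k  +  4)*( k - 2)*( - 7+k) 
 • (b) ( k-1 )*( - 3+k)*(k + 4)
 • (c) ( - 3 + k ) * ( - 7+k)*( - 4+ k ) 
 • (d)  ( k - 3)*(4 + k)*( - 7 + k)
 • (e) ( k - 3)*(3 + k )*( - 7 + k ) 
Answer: d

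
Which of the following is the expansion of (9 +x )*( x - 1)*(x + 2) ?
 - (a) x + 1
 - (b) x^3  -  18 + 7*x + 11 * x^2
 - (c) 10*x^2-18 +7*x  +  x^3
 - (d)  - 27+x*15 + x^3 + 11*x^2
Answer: c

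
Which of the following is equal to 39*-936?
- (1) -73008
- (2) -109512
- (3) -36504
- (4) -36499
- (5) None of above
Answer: 3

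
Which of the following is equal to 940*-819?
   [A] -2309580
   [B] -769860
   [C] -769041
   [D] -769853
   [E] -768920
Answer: B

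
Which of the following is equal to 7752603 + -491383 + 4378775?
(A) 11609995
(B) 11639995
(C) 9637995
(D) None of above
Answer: B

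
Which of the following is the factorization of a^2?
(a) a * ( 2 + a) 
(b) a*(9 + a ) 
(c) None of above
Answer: c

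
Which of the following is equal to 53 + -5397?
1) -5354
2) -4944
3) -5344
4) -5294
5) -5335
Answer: 3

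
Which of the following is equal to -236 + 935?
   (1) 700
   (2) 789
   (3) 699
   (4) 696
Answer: 3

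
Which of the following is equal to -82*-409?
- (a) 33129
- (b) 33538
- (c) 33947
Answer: b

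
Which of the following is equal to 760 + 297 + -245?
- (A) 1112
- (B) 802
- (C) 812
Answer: C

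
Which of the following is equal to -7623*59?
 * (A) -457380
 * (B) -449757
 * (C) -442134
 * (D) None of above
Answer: B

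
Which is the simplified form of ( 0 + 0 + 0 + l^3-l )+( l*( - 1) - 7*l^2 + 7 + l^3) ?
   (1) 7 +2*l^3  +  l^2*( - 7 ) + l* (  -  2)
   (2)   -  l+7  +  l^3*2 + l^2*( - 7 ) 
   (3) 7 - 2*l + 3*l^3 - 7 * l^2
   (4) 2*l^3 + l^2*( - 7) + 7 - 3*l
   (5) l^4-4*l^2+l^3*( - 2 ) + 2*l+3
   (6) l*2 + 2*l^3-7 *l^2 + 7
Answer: 1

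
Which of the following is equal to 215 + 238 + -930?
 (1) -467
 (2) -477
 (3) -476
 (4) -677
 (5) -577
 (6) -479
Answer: 2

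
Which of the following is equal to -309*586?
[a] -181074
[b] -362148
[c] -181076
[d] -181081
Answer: a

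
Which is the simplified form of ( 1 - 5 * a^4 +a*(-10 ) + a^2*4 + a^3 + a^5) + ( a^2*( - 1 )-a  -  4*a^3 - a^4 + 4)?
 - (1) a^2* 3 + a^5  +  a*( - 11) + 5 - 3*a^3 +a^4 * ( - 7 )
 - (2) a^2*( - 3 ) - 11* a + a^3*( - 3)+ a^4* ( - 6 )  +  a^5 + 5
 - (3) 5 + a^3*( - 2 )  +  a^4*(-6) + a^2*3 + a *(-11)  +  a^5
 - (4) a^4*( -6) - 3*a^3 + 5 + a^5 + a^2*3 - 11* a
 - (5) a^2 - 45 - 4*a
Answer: 4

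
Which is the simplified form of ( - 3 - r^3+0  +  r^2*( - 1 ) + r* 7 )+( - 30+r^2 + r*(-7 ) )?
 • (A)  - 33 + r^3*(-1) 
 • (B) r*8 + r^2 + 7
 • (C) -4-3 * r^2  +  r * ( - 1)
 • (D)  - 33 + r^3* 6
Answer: A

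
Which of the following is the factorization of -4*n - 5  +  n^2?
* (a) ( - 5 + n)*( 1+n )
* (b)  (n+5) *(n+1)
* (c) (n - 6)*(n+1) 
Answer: a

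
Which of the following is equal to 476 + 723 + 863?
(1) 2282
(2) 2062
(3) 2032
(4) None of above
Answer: 2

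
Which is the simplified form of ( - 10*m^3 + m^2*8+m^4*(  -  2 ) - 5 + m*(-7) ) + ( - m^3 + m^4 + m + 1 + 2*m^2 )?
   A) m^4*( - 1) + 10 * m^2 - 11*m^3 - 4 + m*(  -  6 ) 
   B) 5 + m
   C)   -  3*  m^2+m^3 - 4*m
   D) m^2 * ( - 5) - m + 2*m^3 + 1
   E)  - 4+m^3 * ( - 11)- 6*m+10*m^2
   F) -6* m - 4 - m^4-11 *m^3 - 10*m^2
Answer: A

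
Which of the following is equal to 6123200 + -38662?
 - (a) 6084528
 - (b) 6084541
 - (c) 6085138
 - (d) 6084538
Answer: d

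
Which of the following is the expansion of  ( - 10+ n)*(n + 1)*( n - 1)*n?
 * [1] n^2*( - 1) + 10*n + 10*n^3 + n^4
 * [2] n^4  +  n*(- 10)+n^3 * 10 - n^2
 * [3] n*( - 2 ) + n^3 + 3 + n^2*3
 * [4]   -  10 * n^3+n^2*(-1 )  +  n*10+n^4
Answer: 4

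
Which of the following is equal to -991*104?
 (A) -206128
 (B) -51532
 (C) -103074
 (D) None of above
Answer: D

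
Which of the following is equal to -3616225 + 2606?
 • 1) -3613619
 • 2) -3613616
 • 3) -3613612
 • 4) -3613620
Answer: 1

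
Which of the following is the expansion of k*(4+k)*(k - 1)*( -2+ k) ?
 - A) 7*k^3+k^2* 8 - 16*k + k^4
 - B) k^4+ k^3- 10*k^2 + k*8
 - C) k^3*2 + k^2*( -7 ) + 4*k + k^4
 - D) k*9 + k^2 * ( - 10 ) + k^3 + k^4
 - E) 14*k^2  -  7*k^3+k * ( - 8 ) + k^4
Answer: B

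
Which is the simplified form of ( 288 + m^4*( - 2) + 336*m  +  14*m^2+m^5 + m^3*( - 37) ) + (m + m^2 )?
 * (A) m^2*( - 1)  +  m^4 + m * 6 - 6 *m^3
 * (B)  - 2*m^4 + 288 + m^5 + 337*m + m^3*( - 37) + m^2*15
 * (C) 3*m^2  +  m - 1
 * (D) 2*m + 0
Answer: B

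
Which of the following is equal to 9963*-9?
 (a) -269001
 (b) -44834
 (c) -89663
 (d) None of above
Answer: d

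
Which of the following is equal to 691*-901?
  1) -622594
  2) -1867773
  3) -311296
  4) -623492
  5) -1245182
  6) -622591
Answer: 6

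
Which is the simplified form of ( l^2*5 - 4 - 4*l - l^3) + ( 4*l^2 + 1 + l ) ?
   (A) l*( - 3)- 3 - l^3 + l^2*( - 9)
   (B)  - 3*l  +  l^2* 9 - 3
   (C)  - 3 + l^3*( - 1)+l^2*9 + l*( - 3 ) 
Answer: C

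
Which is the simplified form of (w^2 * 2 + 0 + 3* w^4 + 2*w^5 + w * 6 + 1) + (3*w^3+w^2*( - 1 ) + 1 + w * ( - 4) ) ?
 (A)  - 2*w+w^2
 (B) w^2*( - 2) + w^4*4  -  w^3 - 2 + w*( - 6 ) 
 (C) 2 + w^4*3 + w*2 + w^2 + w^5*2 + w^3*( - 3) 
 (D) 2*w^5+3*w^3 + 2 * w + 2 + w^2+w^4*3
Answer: D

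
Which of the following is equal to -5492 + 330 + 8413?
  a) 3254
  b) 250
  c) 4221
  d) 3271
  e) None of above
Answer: e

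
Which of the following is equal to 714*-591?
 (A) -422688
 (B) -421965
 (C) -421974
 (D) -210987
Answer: C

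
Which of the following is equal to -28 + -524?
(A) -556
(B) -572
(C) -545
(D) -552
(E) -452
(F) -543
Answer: D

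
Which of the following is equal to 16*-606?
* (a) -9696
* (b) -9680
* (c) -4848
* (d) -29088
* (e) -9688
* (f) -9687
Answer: a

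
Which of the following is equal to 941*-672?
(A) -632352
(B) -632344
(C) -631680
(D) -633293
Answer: A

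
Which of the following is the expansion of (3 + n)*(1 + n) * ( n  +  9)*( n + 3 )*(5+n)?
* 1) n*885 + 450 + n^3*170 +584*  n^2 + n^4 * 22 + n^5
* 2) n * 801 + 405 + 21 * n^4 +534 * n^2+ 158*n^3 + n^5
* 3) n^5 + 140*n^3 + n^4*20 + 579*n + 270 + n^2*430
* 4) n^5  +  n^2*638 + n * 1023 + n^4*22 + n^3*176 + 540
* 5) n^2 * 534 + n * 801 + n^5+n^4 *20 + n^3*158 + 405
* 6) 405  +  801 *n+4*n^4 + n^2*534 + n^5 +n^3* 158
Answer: 2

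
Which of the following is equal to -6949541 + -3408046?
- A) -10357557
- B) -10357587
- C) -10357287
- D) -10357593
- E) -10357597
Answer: B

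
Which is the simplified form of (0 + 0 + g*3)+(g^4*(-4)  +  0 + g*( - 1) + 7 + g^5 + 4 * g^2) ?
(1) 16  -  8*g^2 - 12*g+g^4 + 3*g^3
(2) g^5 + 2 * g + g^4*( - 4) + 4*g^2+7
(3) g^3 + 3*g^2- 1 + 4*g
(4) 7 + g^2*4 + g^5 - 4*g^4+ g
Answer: 2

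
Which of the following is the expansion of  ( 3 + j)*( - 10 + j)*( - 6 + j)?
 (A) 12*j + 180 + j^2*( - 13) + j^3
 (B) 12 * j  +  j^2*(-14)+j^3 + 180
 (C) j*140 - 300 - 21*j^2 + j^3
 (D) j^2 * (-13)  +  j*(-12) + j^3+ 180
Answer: A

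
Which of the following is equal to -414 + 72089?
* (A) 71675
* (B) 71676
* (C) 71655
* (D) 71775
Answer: A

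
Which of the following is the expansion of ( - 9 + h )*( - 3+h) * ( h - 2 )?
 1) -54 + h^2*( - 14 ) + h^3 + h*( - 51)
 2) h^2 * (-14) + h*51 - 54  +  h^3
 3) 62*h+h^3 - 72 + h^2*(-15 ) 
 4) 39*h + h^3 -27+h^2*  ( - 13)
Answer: 2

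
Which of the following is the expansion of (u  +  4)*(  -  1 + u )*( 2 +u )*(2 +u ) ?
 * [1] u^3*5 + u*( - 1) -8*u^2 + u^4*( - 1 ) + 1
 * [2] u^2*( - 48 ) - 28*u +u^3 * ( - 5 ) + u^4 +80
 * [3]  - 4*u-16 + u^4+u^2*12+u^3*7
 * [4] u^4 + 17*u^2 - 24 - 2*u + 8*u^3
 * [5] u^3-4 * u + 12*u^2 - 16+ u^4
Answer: 3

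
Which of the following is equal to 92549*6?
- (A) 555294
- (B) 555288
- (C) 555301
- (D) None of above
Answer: A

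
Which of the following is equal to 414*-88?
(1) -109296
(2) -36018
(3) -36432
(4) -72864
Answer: 3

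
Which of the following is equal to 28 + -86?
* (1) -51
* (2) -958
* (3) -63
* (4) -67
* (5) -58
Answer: 5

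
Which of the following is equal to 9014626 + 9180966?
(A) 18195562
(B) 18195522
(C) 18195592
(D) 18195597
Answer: C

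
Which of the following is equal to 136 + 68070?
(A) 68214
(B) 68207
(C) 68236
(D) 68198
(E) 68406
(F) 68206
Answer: F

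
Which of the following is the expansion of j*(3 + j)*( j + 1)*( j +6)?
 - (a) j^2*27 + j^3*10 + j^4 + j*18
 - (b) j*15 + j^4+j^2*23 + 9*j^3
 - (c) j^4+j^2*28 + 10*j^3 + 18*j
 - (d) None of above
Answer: a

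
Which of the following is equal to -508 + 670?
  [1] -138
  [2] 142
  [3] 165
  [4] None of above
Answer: 4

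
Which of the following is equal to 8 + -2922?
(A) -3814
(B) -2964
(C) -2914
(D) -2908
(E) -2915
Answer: C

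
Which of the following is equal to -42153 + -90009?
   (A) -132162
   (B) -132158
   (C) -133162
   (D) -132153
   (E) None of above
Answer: A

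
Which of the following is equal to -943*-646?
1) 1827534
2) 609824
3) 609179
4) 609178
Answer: 4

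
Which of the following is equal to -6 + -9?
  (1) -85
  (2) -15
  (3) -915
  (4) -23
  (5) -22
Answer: 2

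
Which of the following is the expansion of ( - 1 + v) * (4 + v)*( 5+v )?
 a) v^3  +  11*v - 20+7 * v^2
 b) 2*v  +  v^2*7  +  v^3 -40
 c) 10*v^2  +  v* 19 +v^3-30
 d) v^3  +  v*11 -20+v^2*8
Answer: d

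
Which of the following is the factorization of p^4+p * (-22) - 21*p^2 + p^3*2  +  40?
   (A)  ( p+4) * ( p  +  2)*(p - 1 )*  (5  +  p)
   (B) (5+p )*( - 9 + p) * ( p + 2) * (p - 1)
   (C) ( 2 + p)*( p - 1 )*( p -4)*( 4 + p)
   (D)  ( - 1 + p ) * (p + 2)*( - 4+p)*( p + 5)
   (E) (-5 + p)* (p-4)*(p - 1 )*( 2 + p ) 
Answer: D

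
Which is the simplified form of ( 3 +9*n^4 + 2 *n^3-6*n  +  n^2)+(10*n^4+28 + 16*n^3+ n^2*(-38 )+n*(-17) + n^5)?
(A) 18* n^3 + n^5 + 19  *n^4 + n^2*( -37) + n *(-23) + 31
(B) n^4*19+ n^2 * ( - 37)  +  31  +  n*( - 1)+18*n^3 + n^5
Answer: A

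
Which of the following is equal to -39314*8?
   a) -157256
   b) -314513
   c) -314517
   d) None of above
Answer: d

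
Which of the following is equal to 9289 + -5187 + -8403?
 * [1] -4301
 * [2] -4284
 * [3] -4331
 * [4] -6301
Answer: 1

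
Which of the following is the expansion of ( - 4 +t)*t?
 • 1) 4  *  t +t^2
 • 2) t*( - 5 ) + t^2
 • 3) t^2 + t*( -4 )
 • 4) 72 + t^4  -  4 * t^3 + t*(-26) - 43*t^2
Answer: 3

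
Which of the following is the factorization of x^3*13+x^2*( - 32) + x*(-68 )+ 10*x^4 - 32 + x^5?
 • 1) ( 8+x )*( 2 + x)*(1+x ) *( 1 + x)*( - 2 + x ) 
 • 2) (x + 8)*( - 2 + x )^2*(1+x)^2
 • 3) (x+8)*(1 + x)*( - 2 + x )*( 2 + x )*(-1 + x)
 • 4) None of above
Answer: 1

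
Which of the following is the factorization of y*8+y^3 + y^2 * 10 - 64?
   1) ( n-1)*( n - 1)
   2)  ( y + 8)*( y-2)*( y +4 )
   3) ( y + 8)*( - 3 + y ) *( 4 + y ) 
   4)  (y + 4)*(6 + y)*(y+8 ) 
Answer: 2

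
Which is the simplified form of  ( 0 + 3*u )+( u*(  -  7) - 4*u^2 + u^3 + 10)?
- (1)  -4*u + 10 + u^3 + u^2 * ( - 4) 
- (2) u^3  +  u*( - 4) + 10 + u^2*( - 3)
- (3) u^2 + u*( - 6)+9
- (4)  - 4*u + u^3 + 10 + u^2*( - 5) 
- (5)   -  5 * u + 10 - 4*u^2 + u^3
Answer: 1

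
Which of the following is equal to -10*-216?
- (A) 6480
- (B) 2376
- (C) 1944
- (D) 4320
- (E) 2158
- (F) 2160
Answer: F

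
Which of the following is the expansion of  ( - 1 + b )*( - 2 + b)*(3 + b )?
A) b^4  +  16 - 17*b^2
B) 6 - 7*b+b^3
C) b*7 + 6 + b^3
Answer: B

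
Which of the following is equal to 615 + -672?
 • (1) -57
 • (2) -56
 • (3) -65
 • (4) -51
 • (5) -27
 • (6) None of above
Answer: 1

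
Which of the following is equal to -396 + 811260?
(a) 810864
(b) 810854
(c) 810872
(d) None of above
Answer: a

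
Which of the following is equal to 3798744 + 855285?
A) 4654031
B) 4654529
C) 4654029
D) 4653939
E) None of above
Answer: C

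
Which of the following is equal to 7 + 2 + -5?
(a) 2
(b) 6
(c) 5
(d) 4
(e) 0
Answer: d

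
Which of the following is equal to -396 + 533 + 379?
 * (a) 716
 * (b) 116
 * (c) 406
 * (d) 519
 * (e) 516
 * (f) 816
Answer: e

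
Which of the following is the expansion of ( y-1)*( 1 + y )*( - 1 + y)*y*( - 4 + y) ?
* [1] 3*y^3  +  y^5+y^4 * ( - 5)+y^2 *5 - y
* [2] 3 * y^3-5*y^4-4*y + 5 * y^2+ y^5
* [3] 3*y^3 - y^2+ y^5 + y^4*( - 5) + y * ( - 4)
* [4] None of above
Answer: 2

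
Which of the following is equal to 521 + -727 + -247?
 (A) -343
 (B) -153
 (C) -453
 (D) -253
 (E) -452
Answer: C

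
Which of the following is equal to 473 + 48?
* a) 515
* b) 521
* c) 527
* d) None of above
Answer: b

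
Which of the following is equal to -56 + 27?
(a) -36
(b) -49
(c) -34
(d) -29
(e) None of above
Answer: d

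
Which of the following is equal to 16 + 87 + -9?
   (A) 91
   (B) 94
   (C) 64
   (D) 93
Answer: B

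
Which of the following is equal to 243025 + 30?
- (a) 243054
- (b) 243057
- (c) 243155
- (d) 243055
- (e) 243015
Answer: d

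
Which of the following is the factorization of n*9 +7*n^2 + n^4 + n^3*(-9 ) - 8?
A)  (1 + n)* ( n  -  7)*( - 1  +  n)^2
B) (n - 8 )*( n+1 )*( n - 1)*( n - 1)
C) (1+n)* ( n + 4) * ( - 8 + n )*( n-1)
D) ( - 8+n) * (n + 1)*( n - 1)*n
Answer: B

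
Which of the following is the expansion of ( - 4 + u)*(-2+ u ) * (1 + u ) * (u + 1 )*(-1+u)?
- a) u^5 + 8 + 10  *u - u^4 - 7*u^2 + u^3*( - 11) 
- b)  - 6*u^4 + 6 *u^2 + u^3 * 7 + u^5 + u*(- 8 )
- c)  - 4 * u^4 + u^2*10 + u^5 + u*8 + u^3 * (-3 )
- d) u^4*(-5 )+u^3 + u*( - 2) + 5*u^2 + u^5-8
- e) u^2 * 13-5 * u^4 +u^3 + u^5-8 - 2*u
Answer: e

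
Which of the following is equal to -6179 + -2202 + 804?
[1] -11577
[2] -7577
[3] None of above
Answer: 2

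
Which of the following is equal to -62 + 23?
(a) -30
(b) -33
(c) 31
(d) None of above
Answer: d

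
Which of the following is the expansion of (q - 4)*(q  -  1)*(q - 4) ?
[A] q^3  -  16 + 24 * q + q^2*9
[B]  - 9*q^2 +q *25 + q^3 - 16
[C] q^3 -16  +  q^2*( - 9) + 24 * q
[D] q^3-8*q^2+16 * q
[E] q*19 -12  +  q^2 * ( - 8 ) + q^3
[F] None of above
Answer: C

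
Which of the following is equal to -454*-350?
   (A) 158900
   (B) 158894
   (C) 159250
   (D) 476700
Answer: A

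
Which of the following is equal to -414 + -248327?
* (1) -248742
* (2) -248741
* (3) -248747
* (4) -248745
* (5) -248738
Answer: 2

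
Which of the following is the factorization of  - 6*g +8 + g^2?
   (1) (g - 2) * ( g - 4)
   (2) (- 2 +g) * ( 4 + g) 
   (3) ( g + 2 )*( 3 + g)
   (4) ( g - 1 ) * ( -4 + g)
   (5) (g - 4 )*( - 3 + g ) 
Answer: 1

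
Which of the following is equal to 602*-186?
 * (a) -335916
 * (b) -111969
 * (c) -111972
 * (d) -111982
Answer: c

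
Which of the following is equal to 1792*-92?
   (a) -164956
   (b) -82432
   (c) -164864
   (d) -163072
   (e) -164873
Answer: c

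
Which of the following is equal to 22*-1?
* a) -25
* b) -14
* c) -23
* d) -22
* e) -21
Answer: d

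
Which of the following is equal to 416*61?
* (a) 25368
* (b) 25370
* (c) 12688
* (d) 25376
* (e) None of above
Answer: d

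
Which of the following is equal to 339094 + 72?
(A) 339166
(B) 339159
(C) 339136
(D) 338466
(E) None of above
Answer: A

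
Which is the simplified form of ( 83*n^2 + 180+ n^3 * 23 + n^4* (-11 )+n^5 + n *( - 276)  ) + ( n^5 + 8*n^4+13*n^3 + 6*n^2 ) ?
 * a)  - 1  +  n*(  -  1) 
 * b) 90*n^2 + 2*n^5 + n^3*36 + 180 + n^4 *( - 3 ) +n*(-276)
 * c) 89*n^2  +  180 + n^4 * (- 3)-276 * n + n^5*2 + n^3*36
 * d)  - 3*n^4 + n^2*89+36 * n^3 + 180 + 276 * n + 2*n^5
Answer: c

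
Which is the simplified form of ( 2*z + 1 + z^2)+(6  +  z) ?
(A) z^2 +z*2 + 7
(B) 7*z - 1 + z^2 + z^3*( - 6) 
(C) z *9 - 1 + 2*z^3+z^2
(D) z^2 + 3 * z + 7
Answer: D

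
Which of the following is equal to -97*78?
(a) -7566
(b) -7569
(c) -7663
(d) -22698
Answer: a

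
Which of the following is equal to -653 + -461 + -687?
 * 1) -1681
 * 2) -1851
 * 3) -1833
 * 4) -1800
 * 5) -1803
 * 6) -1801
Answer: 6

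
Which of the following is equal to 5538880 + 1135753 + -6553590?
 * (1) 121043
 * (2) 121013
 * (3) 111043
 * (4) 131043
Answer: 1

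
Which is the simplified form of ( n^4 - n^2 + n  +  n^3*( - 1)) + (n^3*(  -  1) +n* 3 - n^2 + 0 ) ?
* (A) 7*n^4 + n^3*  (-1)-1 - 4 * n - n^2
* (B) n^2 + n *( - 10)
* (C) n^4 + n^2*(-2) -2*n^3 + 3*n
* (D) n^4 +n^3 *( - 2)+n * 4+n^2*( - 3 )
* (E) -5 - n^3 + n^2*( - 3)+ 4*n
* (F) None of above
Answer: F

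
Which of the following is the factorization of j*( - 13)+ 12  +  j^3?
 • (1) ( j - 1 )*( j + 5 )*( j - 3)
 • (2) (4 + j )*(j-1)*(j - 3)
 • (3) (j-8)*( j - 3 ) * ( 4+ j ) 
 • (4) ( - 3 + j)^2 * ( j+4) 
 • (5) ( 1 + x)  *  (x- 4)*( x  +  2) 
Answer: 2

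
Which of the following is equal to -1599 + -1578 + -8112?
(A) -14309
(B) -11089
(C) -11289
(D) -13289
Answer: C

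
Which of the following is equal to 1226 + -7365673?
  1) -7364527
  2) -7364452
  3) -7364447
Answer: 3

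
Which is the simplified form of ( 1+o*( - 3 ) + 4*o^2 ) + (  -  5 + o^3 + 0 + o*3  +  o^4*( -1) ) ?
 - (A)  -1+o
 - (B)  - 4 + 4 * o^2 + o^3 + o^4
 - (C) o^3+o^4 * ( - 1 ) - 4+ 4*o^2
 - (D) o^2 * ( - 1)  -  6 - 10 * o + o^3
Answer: C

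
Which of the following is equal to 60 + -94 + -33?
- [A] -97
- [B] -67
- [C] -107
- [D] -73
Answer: B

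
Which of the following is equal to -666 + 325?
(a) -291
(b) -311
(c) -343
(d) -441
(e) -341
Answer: e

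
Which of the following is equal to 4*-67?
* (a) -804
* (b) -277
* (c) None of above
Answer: c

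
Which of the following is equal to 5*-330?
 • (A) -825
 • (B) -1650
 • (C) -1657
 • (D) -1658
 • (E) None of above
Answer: B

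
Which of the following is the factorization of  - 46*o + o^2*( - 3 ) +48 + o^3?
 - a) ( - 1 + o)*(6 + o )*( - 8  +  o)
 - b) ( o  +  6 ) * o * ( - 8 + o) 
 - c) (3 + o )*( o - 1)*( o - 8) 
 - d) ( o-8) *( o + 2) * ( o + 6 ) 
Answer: a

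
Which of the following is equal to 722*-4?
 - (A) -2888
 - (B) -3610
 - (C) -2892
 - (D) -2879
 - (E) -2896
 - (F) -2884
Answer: A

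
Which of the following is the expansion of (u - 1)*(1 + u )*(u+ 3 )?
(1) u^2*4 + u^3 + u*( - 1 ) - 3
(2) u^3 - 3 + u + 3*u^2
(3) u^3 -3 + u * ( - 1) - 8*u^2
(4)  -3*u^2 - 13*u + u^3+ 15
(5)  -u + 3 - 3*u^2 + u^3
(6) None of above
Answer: 6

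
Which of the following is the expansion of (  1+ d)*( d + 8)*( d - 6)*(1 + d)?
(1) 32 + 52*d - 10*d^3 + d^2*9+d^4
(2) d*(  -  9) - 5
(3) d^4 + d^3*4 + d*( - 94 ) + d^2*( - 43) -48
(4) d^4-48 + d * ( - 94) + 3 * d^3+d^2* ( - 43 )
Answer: 3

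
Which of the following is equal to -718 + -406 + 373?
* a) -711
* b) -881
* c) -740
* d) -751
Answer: d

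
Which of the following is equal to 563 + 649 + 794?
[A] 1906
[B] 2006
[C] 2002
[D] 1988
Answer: B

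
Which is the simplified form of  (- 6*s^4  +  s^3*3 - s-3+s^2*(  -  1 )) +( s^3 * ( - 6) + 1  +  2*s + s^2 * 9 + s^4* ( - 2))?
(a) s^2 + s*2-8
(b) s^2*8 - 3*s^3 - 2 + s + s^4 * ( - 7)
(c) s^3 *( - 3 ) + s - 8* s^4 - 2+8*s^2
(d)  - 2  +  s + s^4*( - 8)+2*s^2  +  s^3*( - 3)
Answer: c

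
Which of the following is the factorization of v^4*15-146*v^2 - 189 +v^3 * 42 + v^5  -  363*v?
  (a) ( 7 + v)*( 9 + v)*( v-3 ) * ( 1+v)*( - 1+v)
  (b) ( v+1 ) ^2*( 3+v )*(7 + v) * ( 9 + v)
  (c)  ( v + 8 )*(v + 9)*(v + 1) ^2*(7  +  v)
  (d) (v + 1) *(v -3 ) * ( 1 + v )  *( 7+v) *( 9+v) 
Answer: d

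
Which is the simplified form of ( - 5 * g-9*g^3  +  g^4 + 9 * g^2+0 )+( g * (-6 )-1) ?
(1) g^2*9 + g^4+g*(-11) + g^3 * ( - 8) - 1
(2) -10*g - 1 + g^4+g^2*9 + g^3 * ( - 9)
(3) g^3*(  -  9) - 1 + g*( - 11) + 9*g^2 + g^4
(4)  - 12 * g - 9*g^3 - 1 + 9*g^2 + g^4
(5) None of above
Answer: 3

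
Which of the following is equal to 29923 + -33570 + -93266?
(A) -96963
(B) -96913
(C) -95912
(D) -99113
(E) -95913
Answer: B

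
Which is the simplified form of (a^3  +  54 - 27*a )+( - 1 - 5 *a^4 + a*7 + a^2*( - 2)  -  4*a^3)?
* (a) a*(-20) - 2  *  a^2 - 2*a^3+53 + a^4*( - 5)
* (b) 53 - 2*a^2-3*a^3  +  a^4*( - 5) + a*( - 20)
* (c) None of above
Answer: b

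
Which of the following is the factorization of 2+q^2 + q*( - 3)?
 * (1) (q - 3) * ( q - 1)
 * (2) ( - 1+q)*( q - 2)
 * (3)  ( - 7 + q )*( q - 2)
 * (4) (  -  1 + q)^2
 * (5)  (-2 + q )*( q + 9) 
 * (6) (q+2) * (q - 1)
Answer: 2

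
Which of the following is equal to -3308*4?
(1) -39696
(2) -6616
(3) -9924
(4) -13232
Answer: 4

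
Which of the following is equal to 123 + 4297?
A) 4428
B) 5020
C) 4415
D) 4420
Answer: D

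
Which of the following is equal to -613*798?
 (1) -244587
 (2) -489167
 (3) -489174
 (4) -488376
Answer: 3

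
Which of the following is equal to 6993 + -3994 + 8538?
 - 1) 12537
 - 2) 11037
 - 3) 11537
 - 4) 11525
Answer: 3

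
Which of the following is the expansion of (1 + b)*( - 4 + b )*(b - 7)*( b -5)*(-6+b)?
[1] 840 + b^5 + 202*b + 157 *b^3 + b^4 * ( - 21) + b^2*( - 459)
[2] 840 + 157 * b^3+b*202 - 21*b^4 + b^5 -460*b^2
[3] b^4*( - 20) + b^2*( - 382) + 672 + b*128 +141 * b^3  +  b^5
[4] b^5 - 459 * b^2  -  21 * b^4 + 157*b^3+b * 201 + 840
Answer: 1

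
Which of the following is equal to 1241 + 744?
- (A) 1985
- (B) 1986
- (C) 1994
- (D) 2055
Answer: A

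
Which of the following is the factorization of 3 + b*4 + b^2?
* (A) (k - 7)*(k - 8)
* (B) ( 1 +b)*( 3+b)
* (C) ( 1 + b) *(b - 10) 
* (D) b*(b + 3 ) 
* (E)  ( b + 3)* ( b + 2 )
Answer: B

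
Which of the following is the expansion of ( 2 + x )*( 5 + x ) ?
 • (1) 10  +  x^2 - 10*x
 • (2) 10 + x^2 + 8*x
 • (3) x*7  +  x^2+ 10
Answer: 3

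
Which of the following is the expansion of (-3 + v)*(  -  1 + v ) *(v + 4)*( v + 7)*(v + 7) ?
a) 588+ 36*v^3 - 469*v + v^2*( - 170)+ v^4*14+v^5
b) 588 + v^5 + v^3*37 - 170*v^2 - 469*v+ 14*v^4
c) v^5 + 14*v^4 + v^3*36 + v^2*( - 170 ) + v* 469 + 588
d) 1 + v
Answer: a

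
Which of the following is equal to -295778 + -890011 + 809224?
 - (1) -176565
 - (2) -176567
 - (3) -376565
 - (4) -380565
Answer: 3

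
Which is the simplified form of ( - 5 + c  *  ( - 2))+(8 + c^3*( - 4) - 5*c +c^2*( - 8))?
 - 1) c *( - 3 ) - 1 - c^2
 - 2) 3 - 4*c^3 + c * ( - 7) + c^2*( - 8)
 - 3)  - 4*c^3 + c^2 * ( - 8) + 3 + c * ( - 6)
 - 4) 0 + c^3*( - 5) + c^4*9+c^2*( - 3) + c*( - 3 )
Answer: 2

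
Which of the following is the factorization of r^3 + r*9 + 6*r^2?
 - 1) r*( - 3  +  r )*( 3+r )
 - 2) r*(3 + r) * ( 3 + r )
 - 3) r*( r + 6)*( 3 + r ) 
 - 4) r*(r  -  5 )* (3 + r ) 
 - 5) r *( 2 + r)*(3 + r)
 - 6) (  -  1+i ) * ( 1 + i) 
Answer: 2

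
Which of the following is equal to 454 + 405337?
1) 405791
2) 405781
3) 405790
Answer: 1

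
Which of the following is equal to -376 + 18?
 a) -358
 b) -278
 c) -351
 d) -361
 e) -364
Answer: a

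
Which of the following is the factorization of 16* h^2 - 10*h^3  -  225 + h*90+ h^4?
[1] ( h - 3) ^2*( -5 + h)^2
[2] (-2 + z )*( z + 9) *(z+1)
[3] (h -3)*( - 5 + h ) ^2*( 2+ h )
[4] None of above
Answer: 4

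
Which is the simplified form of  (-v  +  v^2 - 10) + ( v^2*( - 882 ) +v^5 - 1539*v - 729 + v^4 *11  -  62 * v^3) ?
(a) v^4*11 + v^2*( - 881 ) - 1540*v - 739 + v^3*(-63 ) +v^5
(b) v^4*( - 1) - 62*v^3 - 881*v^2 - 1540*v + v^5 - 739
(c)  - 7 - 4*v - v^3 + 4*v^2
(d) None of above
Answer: d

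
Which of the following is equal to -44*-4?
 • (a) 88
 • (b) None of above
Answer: b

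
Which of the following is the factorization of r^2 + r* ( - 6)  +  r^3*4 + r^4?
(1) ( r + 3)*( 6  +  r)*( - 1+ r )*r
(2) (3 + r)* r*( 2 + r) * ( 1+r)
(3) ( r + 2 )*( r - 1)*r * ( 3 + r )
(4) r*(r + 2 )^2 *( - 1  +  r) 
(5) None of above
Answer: 3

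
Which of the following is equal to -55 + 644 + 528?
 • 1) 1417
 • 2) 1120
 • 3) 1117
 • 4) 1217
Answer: 3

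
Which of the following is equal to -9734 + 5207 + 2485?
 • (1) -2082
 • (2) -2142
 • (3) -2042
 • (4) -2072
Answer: 3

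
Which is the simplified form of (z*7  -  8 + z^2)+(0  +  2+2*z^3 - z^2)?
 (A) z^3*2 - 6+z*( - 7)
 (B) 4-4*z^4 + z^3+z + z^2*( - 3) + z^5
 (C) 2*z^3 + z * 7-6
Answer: C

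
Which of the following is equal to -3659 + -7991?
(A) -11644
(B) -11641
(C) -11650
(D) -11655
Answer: C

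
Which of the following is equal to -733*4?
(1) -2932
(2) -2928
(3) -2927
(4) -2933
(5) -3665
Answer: 1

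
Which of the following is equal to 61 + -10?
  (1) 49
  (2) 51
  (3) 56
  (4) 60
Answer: 2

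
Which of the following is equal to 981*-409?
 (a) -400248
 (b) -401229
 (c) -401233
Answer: b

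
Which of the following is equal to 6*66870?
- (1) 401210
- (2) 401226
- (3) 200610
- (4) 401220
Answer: 4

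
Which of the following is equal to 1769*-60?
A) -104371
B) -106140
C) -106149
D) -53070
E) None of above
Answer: B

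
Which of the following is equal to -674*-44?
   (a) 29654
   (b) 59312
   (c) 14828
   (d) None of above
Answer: d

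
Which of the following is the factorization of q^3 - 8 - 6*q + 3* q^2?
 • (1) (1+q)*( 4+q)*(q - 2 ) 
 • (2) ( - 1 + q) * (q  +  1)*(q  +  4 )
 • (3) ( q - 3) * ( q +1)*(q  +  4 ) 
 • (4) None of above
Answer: 1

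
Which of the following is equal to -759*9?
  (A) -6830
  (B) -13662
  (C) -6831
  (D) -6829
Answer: C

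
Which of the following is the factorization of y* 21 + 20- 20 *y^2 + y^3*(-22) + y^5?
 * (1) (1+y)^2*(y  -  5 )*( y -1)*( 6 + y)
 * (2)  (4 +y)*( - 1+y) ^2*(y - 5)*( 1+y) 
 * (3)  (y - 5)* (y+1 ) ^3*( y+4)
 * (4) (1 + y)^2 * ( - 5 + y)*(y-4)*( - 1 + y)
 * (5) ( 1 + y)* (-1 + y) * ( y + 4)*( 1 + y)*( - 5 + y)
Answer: 5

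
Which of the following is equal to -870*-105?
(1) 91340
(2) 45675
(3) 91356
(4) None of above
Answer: 4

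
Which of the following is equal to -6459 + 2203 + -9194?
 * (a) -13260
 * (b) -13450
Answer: b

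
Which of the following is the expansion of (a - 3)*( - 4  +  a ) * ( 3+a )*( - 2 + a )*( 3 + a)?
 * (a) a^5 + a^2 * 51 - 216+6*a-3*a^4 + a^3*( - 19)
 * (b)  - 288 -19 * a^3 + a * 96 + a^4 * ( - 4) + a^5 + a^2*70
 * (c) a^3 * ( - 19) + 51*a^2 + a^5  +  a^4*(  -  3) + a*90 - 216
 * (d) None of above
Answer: c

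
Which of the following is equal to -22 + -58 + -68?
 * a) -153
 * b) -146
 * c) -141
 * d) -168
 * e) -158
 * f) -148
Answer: f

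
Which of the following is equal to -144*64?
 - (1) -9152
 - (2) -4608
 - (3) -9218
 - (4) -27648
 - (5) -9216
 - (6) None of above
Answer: 5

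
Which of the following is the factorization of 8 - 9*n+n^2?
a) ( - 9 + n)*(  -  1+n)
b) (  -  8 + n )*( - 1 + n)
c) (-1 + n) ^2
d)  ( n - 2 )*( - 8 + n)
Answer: b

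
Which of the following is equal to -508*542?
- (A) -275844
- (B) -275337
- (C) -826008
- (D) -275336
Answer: D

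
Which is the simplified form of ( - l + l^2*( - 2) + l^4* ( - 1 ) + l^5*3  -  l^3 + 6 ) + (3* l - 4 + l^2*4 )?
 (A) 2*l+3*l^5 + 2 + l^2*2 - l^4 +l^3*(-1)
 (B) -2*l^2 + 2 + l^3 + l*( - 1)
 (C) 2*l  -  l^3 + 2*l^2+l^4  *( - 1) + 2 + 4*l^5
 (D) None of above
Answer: A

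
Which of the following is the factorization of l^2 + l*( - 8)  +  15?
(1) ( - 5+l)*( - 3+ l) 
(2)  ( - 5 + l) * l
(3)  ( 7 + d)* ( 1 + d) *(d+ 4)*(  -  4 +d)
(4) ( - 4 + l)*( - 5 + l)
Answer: 1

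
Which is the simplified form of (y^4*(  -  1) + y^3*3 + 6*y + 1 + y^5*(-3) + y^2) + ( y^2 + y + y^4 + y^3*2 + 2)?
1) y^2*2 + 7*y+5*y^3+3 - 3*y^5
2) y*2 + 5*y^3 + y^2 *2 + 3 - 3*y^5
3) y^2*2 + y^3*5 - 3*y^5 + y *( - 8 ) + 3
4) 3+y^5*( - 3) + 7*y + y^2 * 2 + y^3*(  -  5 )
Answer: 1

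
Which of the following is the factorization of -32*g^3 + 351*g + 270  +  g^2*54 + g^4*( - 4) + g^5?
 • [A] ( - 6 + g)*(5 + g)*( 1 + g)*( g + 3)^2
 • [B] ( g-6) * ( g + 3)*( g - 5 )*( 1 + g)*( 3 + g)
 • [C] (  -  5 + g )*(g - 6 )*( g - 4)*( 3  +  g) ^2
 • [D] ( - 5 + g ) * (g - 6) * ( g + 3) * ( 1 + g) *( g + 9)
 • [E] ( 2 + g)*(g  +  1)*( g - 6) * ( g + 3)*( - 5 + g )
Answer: B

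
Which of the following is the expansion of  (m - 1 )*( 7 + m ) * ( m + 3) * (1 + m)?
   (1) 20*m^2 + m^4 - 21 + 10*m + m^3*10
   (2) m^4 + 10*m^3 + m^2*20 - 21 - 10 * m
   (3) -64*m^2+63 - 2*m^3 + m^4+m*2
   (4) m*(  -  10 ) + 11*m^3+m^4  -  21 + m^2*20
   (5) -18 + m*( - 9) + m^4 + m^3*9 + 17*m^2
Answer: 2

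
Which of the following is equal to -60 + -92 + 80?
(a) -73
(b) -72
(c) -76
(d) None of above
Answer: b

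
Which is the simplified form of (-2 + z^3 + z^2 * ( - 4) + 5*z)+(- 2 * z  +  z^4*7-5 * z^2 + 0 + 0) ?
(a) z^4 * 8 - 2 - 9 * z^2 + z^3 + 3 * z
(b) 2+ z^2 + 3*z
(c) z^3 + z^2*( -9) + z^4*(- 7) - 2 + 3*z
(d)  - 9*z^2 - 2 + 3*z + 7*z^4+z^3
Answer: d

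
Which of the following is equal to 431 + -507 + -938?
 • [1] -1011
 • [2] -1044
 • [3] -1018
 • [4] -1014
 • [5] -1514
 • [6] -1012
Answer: 4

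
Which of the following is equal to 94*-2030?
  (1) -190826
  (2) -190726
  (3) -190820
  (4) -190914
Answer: 3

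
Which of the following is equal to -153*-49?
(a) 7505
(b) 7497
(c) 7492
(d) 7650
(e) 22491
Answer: b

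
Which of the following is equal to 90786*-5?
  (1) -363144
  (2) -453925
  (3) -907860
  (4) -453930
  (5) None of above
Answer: 4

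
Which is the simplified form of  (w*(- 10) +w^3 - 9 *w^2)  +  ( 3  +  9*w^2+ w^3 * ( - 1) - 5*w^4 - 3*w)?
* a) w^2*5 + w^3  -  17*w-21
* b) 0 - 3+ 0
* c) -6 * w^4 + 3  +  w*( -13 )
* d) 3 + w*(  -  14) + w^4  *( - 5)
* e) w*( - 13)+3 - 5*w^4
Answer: e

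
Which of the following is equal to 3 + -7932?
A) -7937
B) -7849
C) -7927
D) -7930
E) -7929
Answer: E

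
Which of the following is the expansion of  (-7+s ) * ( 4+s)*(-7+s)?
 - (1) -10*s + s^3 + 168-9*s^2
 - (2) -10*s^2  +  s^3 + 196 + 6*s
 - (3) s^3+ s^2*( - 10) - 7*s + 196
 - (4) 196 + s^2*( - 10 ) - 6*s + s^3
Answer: 3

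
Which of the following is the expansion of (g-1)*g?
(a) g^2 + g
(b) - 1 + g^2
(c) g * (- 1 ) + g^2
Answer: c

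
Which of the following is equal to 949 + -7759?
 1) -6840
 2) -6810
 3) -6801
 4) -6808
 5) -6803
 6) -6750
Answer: 2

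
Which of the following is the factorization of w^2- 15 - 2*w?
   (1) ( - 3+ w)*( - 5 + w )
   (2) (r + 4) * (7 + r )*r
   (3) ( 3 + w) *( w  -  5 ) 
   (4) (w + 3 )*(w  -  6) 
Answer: 3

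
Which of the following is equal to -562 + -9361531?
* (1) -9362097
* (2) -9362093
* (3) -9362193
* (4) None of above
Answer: 2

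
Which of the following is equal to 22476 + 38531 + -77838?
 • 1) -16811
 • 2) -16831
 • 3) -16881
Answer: 2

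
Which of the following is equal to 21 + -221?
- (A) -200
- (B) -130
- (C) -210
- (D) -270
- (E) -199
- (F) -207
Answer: A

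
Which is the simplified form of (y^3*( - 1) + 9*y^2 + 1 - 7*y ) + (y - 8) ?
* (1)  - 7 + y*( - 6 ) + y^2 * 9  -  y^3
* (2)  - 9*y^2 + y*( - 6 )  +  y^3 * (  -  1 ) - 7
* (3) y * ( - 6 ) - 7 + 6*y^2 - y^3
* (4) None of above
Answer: 1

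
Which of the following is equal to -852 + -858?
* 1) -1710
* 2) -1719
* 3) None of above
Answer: 1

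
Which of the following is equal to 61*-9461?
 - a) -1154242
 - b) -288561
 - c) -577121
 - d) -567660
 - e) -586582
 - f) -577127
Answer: c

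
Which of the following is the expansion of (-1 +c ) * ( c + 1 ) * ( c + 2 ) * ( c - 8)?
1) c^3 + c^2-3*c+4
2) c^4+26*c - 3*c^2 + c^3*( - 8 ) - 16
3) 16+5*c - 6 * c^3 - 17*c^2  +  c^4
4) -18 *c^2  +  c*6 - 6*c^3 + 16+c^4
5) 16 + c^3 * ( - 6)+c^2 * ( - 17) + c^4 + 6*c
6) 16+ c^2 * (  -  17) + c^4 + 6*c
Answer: 5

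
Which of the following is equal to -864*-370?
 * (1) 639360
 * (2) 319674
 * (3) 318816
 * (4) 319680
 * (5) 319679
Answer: 4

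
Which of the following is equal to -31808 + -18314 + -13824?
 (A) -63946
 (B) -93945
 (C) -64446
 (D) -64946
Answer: A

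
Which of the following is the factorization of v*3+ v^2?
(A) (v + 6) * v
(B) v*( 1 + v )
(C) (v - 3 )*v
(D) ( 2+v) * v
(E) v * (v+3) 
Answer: E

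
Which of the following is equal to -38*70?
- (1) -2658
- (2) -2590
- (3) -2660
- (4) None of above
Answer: 3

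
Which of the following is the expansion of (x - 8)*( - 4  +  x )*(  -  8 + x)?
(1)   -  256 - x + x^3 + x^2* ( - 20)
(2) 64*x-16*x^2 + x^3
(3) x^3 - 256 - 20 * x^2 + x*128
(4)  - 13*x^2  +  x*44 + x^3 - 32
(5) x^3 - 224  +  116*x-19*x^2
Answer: 3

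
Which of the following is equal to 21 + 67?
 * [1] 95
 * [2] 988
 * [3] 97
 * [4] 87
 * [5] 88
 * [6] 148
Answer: 5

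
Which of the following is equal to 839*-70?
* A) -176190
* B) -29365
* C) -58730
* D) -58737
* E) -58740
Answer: C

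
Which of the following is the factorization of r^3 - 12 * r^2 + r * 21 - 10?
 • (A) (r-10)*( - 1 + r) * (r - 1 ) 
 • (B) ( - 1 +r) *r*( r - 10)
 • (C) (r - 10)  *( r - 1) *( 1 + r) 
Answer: A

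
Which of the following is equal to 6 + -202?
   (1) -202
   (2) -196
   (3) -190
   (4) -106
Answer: 2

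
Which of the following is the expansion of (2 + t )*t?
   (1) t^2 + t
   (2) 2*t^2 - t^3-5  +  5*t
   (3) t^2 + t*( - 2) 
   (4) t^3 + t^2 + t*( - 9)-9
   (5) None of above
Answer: 5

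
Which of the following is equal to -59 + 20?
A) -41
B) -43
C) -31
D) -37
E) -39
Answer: E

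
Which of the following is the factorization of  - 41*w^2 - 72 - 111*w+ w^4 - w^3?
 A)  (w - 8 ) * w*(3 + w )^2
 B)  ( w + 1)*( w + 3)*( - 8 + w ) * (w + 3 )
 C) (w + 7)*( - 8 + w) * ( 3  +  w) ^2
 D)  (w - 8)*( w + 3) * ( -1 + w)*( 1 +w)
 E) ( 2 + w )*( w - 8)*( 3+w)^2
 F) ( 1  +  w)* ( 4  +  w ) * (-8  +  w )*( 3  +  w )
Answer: B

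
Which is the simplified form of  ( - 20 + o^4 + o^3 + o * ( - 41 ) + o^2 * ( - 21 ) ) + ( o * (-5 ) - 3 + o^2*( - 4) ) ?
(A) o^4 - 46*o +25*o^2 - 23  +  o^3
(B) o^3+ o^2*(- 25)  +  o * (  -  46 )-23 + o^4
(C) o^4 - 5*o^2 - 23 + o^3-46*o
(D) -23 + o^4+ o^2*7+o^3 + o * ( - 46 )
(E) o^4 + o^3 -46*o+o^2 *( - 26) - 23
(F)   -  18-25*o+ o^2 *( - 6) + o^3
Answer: B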